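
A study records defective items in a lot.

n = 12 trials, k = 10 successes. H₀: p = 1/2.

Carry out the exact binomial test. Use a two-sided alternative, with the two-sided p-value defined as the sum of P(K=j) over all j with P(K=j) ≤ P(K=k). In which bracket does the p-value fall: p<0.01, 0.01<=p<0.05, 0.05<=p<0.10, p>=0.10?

Exact binomial: n=12, k=10, p₀=1/2=0.5000
P(X=j) = C(n,j)·p₀^j·(1−p₀)^(n−j); p = Σ P(X=j) over j with P(X=j) ≤ P(X=10)
p-value (two-sided) = 0.03857
→ bracket: 0.01<=p<0.05

p-value bracket: 0.01<=p<0.05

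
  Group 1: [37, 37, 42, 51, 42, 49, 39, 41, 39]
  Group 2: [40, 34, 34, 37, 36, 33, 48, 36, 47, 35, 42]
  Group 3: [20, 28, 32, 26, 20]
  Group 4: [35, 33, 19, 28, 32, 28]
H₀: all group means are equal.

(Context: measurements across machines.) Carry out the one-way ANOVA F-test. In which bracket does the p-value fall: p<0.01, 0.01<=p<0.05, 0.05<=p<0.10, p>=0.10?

p-value bracket: p<0.01

Group means [41.89, 38.36, 25.20, 29.17], grand mean 35.484
SSB = Σnᵢ(x̄ᵢ−x̄)² = 1228.674; SSW = ΣΣ(x−x̄ᵢ)² = 745.068
MSB = 1228.674/3 = 409.5581; MSW = 745.068/27 = 27.5951
F = MSB/MSW = 14.8417
df = (3, 27)
p-value (upper-tail) = 0.00001
→ bracket: p<0.01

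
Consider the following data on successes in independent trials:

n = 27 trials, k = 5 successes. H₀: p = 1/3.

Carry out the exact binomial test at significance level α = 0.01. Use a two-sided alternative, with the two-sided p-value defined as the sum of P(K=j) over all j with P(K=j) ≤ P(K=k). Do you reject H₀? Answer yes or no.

Exact binomial: n=27, k=5, p₀=1/3=0.3333
P(X=j) = C(n,j)·p₀^j·(1−p₀)^(n−j); p = Σ P(X=j) over j with P(X=j) ≤ P(X=5)
p-value (two-sided) = 0.15097
At α=0.01: p ≥ α → fail to reject H₀

reject H₀: no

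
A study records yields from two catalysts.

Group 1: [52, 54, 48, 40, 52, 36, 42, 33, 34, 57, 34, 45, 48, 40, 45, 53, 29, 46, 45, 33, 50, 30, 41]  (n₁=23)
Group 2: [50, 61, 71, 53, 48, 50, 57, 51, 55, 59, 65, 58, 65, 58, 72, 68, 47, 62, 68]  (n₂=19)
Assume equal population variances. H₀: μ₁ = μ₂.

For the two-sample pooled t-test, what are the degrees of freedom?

degrees of freedom = 40

df = n₁ + n₂ − 2 = 23 + 19 − 2 = 40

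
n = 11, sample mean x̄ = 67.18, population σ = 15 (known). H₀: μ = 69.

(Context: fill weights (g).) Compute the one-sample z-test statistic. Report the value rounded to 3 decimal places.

SE = σ/√n = 15/√11 = 4.5227
z = (x̄−μ₀)/SE = (67.18−69)/4.5227 = -0.4024

test statistic = -0.402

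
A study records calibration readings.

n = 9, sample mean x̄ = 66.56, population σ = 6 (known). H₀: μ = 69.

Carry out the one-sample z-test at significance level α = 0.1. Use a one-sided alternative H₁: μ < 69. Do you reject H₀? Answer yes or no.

SE = σ/√n = 6/√9 = 2.0000
z = (x̄−μ₀)/SE = (66.56−69)/2.0000 = -1.2200
p-value (one-sided, H₁ less) = 0.11123
At α=0.1: p ≥ α → fail to reject H₀

reject H₀: no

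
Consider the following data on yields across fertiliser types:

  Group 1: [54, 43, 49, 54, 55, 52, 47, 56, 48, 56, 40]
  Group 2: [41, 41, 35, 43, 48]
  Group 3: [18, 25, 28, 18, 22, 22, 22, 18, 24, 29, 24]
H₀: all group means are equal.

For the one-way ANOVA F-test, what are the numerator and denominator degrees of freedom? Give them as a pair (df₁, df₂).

k = 3 groups, N = 27 total
df = (k−1, N−k) = (3−1, 27−3) = (2, 24)

degrees of freedom = [2, 24]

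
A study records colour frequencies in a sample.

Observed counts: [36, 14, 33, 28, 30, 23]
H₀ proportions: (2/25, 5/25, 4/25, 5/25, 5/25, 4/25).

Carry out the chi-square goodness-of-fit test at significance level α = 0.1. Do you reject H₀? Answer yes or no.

reject H₀: yes

n = 164; E_i = n·p_i = [13.12, 32.80, 26.24, 32.80, 32.80, 26.24]
χ² = (36−13.12)²/13.12 + (14−32.80)²/32.80 + (33−26.24)²/26.24 + (28−32.80)²/32.80 + (30−32.80)²/32.80 + (23−26.24)²/26.24 = 53.7591
df = 5
p-value (upper-tail) = 0.00000
At α=0.1: p < α → reject H₀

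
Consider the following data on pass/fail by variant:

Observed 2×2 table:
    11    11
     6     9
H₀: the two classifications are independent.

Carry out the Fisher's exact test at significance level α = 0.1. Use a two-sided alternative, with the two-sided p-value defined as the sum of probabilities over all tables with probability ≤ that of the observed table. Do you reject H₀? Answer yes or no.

reject H₀: no

Margins: r₁=22, r₂=15, c₁=17, c₂=20, n=37
p_obs = C(22,11)·C(15,6)/C(37,17); sum pmf over tables with pmf ≤ p_obs
p-value (two-sided) = 0.73838
At α=0.1: p ≥ α → fail to reject H₀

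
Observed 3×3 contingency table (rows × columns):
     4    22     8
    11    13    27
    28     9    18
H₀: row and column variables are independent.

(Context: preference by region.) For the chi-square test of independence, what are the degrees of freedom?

degrees of freedom = 4

df = (r−1)(c−1) = (3−1)·(3−1) = 4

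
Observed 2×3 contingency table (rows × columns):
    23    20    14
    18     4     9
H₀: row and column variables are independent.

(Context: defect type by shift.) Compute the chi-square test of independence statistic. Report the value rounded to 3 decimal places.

test statistic = 5.129

Row totals [57, 31], col totals [41, 24, 23], n=88
χ² = (23−26.56)²/26.56 + (20−15.55)²/15.55 + (14−14.90)²/14.90 + (18−14.44)²/14.44 + (4−8.45)²/8.45 + (9−8.10)²/8.10 = 5.1293
df = 2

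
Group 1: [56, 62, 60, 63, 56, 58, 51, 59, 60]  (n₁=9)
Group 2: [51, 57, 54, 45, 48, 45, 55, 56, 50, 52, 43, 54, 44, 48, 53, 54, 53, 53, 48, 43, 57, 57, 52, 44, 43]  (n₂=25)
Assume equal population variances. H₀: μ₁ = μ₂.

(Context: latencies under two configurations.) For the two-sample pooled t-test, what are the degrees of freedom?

degrees of freedom = 32

df = n₁ + n₂ − 2 = 9 + 25 − 2 = 32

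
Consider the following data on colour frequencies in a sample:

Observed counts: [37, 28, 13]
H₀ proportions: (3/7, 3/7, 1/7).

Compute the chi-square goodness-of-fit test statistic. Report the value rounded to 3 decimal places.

n = 78; E_i = n·p_i = [33.43, 33.43, 11.14]
χ² = (37−33.43)²/33.43 + (28−33.43)²/33.43 + (13−11.14)²/11.14 = 1.5726
df = 2

test statistic = 1.573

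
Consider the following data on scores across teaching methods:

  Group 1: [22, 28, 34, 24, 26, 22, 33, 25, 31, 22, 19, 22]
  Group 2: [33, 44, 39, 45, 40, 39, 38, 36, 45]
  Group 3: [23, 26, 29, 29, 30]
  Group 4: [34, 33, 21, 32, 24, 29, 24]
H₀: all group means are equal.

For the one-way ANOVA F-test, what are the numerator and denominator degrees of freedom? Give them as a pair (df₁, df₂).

degrees of freedom = [3, 29]

k = 4 groups, N = 33 total
df = (k−1, N−k) = (4−1, 33−4) = (3, 29)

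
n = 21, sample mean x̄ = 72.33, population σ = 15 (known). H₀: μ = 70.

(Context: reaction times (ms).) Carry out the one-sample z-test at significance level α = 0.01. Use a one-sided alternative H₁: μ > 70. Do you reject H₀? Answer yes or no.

SE = σ/√n = 15/√21 = 3.2733
z = (x̄−μ₀)/SE = (72.33−70)/3.2733 = 0.7118
p-value (one-sided, H₁ greater) = 0.23829
At α=0.01: p ≥ α → fail to reject H₀

reject H₀: no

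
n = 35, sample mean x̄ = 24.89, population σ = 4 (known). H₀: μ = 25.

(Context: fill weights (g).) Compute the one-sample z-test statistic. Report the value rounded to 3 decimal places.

SE = σ/√n = 4/√35 = 0.6761
z = (x̄−μ₀)/SE = (24.89−25)/0.6761 = -0.1627

test statistic = -0.163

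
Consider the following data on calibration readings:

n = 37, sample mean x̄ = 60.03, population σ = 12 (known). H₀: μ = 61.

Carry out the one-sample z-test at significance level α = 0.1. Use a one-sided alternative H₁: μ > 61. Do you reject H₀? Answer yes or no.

reject H₀: no

SE = σ/√n = 12/√37 = 1.9728
z = (x̄−μ₀)/SE = (60.03−61)/1.9728 = -0.4917
p-value (one-sided, H₁ greater) = 0.68853
At α=0.1: p ≥ α → fail to reject H₀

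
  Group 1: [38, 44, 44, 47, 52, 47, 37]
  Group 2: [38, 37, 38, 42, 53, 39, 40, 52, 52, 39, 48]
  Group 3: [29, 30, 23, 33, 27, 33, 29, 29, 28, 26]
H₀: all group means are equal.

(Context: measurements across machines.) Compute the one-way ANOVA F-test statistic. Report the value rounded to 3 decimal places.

Group means [44.14, 43.45, 28.70], grand mean 38.357
SSB = Σnᵢ(x̄ᵢ−x̄)² = 1452.744; SSW = ΣΣ(x−x̄ᵢ)² = 661.684
MSB = 1452.744/2 = 726.3721; MSW = 661.684/25 = 26.4674
F = MSB/MSW = 27.4441
df = (2, 25)

test statistic = 27.444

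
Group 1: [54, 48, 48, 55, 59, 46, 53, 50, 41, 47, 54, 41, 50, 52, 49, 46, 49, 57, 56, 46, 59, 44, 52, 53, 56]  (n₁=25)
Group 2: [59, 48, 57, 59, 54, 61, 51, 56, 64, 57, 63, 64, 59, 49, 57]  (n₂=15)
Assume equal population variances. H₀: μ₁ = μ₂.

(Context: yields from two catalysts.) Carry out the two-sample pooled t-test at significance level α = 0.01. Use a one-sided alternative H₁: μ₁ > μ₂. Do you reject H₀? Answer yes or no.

x̄₁=50.600, s₁=5.091, n₁=25
x̄₂=57.200, s₂=5.017, n₂=15
s_p² = [24·5.091² + 14·5.017²]/38 = 25.6421
SE = √(s_p²·(1/25+1/15)) = 1.6538
t = (50.600−57.200)/1.6538 = -3.9907
df = 38
p-value (one-sided, H₁ greater) = 0.99985
At α=0.01: p ≥ α → fail to reject H₀

reject H₀: no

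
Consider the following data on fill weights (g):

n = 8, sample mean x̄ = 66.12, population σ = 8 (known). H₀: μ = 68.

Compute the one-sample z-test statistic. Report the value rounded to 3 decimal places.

test statistic = -0.665

SE = σ/√n = 8/√8 = 2.8284
z = (x̄−μ₀)/SE = (66.12−68)/2.8284 = -0.6647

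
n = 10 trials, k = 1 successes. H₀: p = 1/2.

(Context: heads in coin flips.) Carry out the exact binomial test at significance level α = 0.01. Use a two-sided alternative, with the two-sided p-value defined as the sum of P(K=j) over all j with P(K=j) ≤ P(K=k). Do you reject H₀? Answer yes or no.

reject H₀: no

Exact binomial: n=10, k=1, p₀=1/2=0.5000
P(X=j) = C(n,j)·p₀^j·(1−p₀)^(n−j); p = Σ P(X=j) over j with P(X=j) ≤ P(X=1)
p-value (two-sided) = 0.02148
At α=0.01: p ≥ α → fail to reject H₀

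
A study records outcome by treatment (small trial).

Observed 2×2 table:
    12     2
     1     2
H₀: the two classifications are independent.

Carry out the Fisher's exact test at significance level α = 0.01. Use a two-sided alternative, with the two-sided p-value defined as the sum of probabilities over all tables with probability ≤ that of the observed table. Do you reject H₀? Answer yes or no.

reject H₀: no

Margins: r₁=14, r₂=3, c₁=13, c₂=4, n=17
p_obs = C(14,12)·C(3,1)/C(17,13); sum pmf over tables with pmf ≤ p_obs
p-value (two-sided) = 0.12059
At α=0.01: p ≥ α → fail to reject H₀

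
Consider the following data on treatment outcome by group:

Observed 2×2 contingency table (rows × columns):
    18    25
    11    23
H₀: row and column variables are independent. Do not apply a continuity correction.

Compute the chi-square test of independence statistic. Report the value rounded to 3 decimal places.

Row totals [43, 34], col totals [29, 48], n=77
χ² = (18−16.19)²/16.19 + (25−26.81)²/26.81 + (11−12.81)²/12.81 + (23−21.19)²/21.19 = 0.7310
df = 1

test statistic = 0.731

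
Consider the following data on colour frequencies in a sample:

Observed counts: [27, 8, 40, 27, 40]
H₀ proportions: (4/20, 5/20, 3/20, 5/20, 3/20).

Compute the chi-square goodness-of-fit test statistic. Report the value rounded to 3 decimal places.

test statistic = 56.242

n = 142; E_i = n·p_i = [28.40, 35.50, 21.30, 35.50, 21.30]
χ² = (27−28.40)²/28.40 + (8−35.50)²/35.50 + (40−21.30)²/21.30 + (27−35.50)²/35.50 + (40−21.30)²/21.30 = 56.2418
df = 4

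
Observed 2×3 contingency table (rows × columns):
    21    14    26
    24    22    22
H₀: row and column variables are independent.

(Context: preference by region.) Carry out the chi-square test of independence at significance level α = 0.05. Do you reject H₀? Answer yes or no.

reject H₀: no

Row totals [61, 68], col totals [45, 36, 48], n=129
χ² = (21−21.28)²/21.28 + (14−17.02)²/17.02 + (26−22.70)²/22.70 + (24−23.72)²/23.72 + (22−18.98)²/18.98 + (22−25.30)²/25.30 = 1.9370
df = 2
p-value (upper-tail) = 0.37966
At α=0.05: p ≥ α → fail to reject H₀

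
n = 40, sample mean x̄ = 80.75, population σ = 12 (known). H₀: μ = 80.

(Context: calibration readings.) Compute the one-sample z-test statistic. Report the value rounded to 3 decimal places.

test statistic = 0.395

SE = σ/√n = 12/√40 = 1.8974
z = (x̄−μ₀)/SE = (80.75−80)/1.8974 = 0.3953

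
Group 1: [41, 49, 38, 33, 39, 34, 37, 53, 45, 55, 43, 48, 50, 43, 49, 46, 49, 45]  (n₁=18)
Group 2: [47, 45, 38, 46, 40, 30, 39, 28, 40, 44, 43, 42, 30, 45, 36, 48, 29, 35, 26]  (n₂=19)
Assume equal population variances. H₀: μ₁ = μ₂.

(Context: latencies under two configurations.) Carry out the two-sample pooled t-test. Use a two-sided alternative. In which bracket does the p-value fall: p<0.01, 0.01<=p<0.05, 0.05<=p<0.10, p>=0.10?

p-value bracket: 0.01<=p<0.05

x̄₁=44.278, s₁=6.304, n₁=18
x̄₂=38.474, s₂=7.035, n₂=19
s_p² = [17·6.304² + 18·7.035²]/35 = 44.7528
SE = √(s_p²·(1/18+1/19)) = 2.2004
t = (44.278−38.474)/2.2004 = 2.6378
df = 35
p-value (two-sided) = 0.01237
→ bracket: 0.01<=p<0.05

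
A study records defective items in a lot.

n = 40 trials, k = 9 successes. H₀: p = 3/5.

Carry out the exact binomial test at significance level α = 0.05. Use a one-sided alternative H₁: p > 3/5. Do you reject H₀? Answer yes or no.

Exact binomial: n=40, k=9, p₀=3/5=0.6000
P(X≥9) from Σ C(n,i)·p₀^i·(1−p₀)^(n−i)
p-value (one-sided, H₁ greater) = 1.00000
At α=0.05: p ≥ α → fail to reject H₀

reject H₀: no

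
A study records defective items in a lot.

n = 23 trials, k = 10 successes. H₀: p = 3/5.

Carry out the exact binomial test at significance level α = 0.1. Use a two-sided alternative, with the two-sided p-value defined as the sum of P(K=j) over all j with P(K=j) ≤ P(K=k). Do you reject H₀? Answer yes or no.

Exact binomial: n=23, k=10, p₀=3/5=0.6000
P(X=j) = C(n,j)·p₀^j·(1−p₀)^(n−j); p = Σ P(X=j) over j with P(X=j) ≤ P(X=10)
p-value (two-sided) = 0.13531
At α=0.1: p ≥ α → fail to reject H₀

reject H₀: no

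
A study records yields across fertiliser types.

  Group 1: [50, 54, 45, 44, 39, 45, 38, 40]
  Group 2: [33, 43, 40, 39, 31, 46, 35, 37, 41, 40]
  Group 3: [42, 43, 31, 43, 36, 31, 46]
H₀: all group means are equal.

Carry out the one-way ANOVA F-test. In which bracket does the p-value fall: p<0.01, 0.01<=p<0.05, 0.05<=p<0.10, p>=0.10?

p-value bracket: 0.05<=p<0.10

Group means [44.38, 38.50, 38.86], grand mean 40.480
SSB = Σnᵢ(x̄ᵢ−x̄)² = 179.008; SSW = ΣΣ(x−x̄ᵢ)² = 629.232
MSB = 179.008/2 = 89.5039; MSW = 629.232/22 = 28.6015
F = MSB/MSW = 3.1293
df = (2, 22)
p-value (upper-tail) = 0.06368
→ bracket: 0.05<=p<0.10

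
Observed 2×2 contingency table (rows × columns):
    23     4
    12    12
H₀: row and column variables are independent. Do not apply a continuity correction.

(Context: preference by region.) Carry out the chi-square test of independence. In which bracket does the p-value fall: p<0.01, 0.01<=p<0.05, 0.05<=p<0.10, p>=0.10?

p-value bracket: p<0.01

Row totals [27, 24], col totals [35, 16], n=51
χ² = (23−18.53)²/18.53 + (4−8.47)²/8.47 + (12−16.47)²/16.47 + (12−7.53)²/7.53 = 7.3060
df = 1
p-value (upper-tail) = 0.00687
→ bracket: p<0.01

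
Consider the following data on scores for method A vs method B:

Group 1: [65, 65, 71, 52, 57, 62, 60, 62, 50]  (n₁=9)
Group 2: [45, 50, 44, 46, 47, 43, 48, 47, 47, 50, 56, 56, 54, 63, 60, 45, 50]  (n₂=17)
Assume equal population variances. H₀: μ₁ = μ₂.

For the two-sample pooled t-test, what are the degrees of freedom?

df = n₁ + n₂ − 2 = 9 + 17 − 2 = 24

degrees of freedom = 24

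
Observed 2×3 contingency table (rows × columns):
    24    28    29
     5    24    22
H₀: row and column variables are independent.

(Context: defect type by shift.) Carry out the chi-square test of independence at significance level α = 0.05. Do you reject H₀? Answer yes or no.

Row totals [81, 51], col totals [29, 52, 51], n=132
χ² = (24−17.80)²/17.80 + (28−31.91)²/31.91 + (29−31.30)²/31.30 + (5−11.20)²/11.20 + (24−20.09)²/20.09 + (22−19.70)²/19.70 = 7.2743
df = 2
p-value (upper-tail) = 0.02633
At α=0.05: p < α → reject H₀

reject H₀: yes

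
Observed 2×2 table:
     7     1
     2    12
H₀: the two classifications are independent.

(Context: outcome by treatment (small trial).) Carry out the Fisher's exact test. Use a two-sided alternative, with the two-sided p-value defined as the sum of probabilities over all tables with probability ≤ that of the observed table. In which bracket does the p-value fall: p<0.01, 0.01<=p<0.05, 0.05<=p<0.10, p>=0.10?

Margins: r₁=8, r₂=14, c₁=9, c₂=13, n=22
p_obs = C(8,7)·C(14,2)/C(22,9); sum pmf over tables with pmf ≤ p_obs
p-value (two-sided) = 0.00149
→ bracket: p<0.01

p-value bracket: p<0.01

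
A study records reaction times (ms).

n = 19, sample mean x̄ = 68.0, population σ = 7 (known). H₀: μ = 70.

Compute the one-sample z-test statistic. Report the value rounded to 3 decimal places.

SE = σ/√n = 7/√19 = 1.6059
z = (x̄−μ₀)/SE = (68.0−70)/1.6059 = -1.2454

test statistic = -1.245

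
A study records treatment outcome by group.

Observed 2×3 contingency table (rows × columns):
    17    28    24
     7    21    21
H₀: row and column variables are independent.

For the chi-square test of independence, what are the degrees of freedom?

degrees of freedom = 2

df = (r−1)(c−1) = (2−1)·(3−1) = 2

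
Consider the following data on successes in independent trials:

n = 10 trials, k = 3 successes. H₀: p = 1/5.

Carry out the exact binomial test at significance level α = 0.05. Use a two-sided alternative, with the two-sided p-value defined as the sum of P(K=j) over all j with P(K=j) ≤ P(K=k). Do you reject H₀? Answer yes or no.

reject H₀: no

Exact binomial: n=10, k=3, p₀=1/5=0.2000
P(X=j) = C(n,j)·p₀^j·(1−p₀)^(n−j); p = Σ P(X=j) over j with P(X=j) ≤ P(X=3)
p-value (two-sided) = 0.42957
At α=0.05: p ≥ α → fail to reject H₀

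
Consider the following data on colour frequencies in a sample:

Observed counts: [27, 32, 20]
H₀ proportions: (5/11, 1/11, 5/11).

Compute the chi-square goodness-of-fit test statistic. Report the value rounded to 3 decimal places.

n = 79; E_i = n·p_i = [35.91, 7.18, 35.91]
χ² = (27−35.91)²/35.91 + (32−7.18)²/7.18 + (20−35.91)²/35.91 = 95.0228
df = 2

test statistic = 95.023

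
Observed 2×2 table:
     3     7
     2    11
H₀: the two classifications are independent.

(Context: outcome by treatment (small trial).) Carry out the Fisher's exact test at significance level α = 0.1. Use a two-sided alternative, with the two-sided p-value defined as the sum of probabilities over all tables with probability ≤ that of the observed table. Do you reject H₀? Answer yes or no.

reject H₀: no

Margins: r₁=10, r₂=13, c₁=5, c₂=18, n=23
p_obs = C(10,3)·C(13,2)/C(23,5); sum pmf over tables with pmf ≤ p_obs
p-value (two-sided) = 0.61752
At α=0.1: p ≥ α → fail to reject H₀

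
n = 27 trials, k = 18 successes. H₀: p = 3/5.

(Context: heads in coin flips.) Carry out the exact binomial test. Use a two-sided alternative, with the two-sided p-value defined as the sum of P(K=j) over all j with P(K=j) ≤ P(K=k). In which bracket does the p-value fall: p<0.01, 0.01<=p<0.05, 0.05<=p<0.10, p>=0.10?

p-value bracket: p>=0.10

Exact binomial: n=27, k=18, p₀=3/5=0.6000
P(X=j) = C(n,j)·p₀^j·(1−p₀)^(n−j); p = Σ P(X=j) over j with P(X=j) ≤ P(X=18)
p-value (two-sided) = 0.55886
→ bracket: p>=0.10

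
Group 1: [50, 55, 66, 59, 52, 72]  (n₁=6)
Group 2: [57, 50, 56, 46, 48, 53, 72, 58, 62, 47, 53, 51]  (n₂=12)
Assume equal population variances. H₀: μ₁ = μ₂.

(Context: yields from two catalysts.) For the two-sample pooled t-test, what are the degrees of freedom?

degrees of freedom = 16

df = n₁ + n₂ − 2 = 6 + 12 − 2 = 16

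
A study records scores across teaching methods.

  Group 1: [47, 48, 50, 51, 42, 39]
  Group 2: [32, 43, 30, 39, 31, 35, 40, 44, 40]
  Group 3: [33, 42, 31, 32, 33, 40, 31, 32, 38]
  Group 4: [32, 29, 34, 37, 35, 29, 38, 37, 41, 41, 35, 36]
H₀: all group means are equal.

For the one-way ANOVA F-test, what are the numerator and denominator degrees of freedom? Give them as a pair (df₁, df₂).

k = 4 groups, N = 36 total
df = (k−1, N−k) = (4−1, 36−4) = (3, 32)

degrees of freedom = [3, 32]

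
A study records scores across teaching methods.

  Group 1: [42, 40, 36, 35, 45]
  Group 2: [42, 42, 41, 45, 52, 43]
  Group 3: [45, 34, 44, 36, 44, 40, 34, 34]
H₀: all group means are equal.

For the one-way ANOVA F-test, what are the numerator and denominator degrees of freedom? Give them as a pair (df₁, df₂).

degrees of freedom = [2, 16]

k = 3 groups, N = 19 total
df = (k−1, N−k) = (3−1, 19−3) = (2, 16)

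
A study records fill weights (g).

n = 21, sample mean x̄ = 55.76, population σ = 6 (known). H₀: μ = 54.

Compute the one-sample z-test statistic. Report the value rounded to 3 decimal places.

SE = σ/√n = 6/√21 = 1.3093
z = (x̄−μ₀)/SE = (55.76−54)/1.3093 = 1.3442

test statistic = 1.344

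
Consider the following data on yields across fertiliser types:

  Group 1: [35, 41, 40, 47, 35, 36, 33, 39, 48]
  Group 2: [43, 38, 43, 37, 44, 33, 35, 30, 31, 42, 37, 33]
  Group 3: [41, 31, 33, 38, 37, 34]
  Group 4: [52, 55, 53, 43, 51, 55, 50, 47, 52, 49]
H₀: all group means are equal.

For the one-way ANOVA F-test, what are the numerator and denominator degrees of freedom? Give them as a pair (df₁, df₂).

degrees of freedom = [3, 33]

k = 4 groups, N = 37 total
df = (k−1, N−k) = (4−1, 37−4) = (3, 33)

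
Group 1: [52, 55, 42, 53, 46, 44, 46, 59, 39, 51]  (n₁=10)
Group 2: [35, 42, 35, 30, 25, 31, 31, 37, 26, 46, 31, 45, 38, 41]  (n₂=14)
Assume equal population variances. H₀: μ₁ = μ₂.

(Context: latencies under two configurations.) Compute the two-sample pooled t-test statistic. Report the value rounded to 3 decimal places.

x̄₁=48.700, s₁=6.290, n₁=10
x̄₂=35.214, s₂=6.635, n₂=14
s_p² = [9·6.290² + 13·6.635²]/22 = 42.2026
SE = √(s_p²·(1/10+1/14)) = 2.6897
t = (48.700−35.214)/2.6897 = 5.0138
df = 22

test statistic = 5.014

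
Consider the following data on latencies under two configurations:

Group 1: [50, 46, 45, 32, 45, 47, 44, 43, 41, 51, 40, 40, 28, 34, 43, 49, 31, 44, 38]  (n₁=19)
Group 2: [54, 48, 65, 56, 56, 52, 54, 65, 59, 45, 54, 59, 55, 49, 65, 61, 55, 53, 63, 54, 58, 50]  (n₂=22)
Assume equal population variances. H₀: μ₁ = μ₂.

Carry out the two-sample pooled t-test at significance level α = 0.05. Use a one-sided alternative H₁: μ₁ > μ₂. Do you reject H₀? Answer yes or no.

x̄₁=41.632, s₁=6.525, n₁=19
x̄₂=55.909, s₂=5.571, n₂=22
s_p² = [18·6.525² + 21·5.571²]/39 = 36.3651
SE = √(s_p²·(1/19+1/22)) = 1.8886
t = (41.632−55.909)/1.8886 = -7.5597
df = 39
p-value (one-sided, H₁ greater) = 1.00000
At α=0.05: p ≥ α → fail to reject H₀

reject H₀: no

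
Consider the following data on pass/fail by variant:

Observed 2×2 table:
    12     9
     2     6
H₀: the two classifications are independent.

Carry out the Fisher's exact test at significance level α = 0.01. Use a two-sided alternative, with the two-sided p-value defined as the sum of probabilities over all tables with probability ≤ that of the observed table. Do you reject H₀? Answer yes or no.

reject H₀: no

Margins: r₁=21, r₂=8, c₁=14, c₂=15, n=29
p_obs = C(21,12)·C(8,2)/C(29,14); sum pmf over tables with pmf ≤ p_obs
p-value (two-sided) = 0.21476
At α=0.01: p ≥ α → fail to reject H₀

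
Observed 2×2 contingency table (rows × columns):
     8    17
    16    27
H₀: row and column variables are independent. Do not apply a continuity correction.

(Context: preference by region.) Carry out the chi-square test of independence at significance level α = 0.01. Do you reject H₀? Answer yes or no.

reject H₀: no

Row totals [25, 43], col totals [24, 44], n=68
χ² = (8−8.82)²/8.82 + (17−16.18)²/16.18 + (16−15.18)²/15.18 + (27−27.82)²/27.82 = 0.1879
df = 1
p-value (upper-tail) = 0.66471
At α=0.01: p ≥ α → fail to reject H₀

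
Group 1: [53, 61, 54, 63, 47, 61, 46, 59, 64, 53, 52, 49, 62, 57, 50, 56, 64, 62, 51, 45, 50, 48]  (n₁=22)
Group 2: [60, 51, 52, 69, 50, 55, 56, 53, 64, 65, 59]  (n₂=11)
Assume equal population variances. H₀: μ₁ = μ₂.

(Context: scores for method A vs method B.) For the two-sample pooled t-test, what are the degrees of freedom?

degrees of freedom = 31

df = n₁ + n₂ − 2 = 22 + 11 − 2 = 31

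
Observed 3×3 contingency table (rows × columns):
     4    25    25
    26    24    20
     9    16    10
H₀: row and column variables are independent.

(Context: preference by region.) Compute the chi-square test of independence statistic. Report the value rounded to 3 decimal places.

test statistic = 15.586

Row totals [54, 70, 35], col totals [39, 65, 55], n=159
χ² = (4−13.25)²/13.25 + (25−22.08)²/22.08 + (25−18.68)²/18.68 + (26−17.17)²/17.17 + (24−28.62)²/28.62 + (20−24.21)²/24.21 + (9−8.58)²/8.58 + (16−14.31)²/14.31 + (10−12.11)²/12.11 = 15.5856
df = 4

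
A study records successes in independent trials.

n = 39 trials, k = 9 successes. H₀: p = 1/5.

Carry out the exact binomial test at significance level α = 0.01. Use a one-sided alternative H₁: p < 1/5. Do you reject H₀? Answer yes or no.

Exact binomial: n=39, k=9, p₀=1/5=0.2000
P(X≤9) from Σ C(n,i)·p₀^i·(1−p₀)^(n−i)
p-value (one-sided, H₁ less) = 0.75864
At α=0.01: p ≥ α → fail to reject H₀

reject H₀: no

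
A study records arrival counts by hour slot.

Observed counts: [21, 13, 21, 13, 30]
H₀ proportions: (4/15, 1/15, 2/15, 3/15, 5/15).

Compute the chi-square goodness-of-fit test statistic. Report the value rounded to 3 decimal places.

test statistic = 14.666

n = 98; E_i = n·p_i = [26.13, 6.53, 13.07, 19.60, 32.67]
χ² = (21−26.13)²/26.13 + (13−6.53)²/6.53 + (21−13.07)²/13.07 + (13−19.60)²/19.60 + (30−32.67)²/32.67 = 14.6658
df = 4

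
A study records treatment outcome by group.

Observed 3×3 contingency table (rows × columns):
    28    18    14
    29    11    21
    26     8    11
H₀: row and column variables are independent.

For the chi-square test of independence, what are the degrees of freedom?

degrees of freedom = 4

df = (r−1)(c−1) = (3−1)·(3−1) = 4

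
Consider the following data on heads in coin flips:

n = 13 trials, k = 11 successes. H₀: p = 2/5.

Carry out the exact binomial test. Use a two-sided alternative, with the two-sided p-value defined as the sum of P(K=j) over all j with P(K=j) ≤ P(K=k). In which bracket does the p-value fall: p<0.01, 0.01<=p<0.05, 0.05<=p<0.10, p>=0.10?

Exact binomial: n=13, k=11, p₀=2/5=0.4000
P(X=j) = C(n,j)·p₀^j·(1−p₀)^(n−j); p = Σ P(X=j) over j with P(X=j) ≤ P(X=11)
p-value (two-sided) = 0.00132
→ bracket: p<0.01

p-value bracket: p<0.01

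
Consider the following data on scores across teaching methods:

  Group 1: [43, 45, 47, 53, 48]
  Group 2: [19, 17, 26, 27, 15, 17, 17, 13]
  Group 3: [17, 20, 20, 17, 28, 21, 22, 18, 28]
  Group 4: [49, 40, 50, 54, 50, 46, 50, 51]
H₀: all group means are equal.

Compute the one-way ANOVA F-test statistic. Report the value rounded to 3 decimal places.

Group means [47.20, 18.88, 21.22, 48.75], grand mean 32.267
SSB = Σnᵢ(x̄ᵢ−x̄)² = 5821.136; SSW = ΣΣ(x−x̄ᵢ)² = 496.731
MSB = 5821.136/3 = 1940.3787; MSW = 496.731/26 = 19.1050
F = MSB/MSW = 101.5638
df = (3, 26)

test statistic = 101.564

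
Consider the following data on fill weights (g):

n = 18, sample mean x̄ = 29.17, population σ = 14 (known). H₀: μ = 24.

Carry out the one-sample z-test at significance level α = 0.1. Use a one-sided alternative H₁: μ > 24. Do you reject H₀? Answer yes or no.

reject H₀: yes

SE = σ/√n = 14/√18 = 3.2998
z = (x̄−μ₀)/SE = (29.17−24)/3.2998 = 1.5667
p-value (one-sided, H₁ greater) = 0.05859
At α=0.1: p < α → reject H₀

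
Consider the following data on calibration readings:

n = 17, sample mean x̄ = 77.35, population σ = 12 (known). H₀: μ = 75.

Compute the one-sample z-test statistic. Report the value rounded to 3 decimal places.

SE = σ/√n = 12/√17 = 2.9104
z = (x̄−μ₀)/SE = (77.35−75)/2.9104 = 0.8074

test statistic = 0.807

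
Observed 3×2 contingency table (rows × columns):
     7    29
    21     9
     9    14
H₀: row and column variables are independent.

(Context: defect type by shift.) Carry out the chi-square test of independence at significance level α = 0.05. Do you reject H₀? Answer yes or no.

Row totals [36, 30, 23], col totals [37, 52], n=89
χ² = (7−14.97)²/14.97 + (29−21.03)²/21.03 + (21−12.47)²/12.47 + (9−17.53)²/17.53 + (9−9.56)²/9.56 + (14−13.44)²/13.44 = 17.2946
df = 2
p-value (upper-tail) = 0.00018
At α=0.05: p < α → reject H₀

reject H₀: yes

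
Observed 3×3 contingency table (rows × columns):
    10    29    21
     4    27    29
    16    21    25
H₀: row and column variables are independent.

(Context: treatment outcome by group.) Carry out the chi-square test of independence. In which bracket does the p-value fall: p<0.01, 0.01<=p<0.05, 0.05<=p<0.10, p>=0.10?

Row totals [60, 60, 62], col totals [30, 77, 75], n=182
χ² = (10−9.89)²/9.89 + (29−25.38)²/25.38 + (21−24.73)²/24.73 + (4−9.89)²/9.89 + (27−25.38)²/25.38 + (29−24.73)²/24.73 + (16−10.22)²/10.22 + (21−26.23)²/26.23 + (25−25.55)²/25.55 = 9.7513
df = 4
p-value (upper-tail) = 0.04483
→ bracket: 0.01<=p<0.05

p-value bracket: 0.01<=p<0.05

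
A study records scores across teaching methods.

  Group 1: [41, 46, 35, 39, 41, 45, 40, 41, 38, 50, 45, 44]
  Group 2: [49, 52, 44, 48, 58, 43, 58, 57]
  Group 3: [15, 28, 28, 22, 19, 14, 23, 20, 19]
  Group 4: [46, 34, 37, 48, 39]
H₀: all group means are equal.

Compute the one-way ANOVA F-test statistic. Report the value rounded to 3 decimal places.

test statistic = 54.204

Group means [42.08, 51.12, 20.89, 40.80], grand mean 38.412
SSB = Σnᵢ(x̄ᵢ−x̄)² = 4246.755; SSW = ΣΣ(x−x̄ᵢ)² = 783.481
MSB = 4246.755/3 = 1415.5849; MSW = 783.481/30 = 26.1160
F = MSB/MSW = 54.2037
df = (3, 30)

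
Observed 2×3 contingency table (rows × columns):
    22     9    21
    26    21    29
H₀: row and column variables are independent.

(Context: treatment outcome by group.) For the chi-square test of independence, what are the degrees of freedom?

df = (r−1)(c−1) = (2−1)·(3−1) = 2

degrees of freedom = 2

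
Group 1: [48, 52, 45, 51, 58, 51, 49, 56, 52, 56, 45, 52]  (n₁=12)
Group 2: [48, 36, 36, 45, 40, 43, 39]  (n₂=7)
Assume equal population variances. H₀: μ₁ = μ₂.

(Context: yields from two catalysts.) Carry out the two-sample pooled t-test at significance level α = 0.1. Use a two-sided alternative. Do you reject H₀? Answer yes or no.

reject H₀: yes

x̄₁=51.250, s₁=4.115, n₁=12
x̄₂=41.000, s₂=4.546, n₂=7
s_p² = [11·4.115² + 6·4.546²]/17 = 18.2500
SE = √(s_p²·(1/12+1/7)) = 2.0317
t = (51.250−41.000)/2.0317 = 5.0449
df = 17
p-value (two-sided) = 0.00010
At α=0.1: p < α → reject H₀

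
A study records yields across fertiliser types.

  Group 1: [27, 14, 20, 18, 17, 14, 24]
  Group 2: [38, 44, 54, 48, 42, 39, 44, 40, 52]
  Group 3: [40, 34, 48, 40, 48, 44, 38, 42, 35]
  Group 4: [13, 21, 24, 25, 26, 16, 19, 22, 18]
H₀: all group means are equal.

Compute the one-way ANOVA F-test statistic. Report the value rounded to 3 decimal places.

test statistic = 59.510

Group means [19.14, 44.56, 41.00, 20.44], grand mean 32.000
SSB = Σnᵢ(x̄ᵢ−x̄)² = 4506.698; SSW = ΣΣ(x−x̄ᵢ)² = 757.302
MSB = 4506.698/3 = 1502.2328; MSW = 757.302/30 = 25.2434
F = MSB/MSW = 59.5100
df = (3, 30)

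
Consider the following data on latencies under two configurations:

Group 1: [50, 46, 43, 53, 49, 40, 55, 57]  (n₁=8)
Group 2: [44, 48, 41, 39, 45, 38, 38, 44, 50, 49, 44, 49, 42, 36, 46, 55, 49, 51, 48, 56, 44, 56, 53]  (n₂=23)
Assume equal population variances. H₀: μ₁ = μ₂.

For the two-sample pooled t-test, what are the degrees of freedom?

degrees of freedom = 29

df = n₁ + n₂ − 2 = 8 + 23 − 2 = 29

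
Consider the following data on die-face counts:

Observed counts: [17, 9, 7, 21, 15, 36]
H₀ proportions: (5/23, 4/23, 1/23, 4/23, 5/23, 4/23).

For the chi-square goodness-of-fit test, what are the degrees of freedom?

df = k − 1 = 6 − 1 = 5

degrees of freedom = 5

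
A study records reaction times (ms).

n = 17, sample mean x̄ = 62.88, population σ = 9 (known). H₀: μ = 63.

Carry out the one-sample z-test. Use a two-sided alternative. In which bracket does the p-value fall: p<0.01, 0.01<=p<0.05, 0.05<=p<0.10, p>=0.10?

p-value bracket: p>=0.10

SE = σ/√n = 9/√17 = 2.1828
z = (x̄−μ₀)/SE = (62.88−63)/2.1828 = -0.0550
p-value (two-sided) = 0.95616
→ bracket: p>=0.10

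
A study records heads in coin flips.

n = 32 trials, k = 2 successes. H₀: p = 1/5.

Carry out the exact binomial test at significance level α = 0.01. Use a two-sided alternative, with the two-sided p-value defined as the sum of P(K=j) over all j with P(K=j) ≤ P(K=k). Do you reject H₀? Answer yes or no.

Exact binomial: n=32, k=2, p₀=1/5=0.2000
P(X=j) = C(n,j)·p₀^j·(1−p₀)^(n−j); p = Σ P(X=j) over j with P(X=j) ≤ P(X=2)
p-value (two-sided) = 0.07278
At α=0.01: p ≥ α → fail to reject H₀

reject H₀: no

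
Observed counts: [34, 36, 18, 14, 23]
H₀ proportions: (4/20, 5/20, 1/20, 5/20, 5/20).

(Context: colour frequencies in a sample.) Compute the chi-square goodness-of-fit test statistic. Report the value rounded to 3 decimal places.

n = 125; E_i = n·p_i = [25.00, 31.25, 6.25, 31.25, 31.25]
χ² = (34−25.00)²/25.00 + (36−31.25)²/31.25 + (18−6.25)²/6.25 + (14−31.25)²/31.25 + (23−31.25)²/31.25 = 37.7520
df = 4

test statistic = 37.752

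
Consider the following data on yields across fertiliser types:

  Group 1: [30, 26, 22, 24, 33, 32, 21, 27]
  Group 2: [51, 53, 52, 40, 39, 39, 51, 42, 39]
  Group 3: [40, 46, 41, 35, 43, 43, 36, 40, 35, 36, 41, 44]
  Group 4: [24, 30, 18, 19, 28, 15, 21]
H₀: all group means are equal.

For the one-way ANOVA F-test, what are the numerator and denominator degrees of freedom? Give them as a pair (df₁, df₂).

degrees of freedom = [3, 32]

k = 4 groups, N = 36 total
df = (k−1, N−k) = (4−1, 36−4) = (3, 32)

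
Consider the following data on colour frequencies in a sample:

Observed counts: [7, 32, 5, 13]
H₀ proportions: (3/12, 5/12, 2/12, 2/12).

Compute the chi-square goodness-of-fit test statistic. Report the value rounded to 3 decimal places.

n = 57; E_i = n·p_i = [14.25, 23.75, 9.50, 9.50]
χ² = (7−14.25)²/14.25 + (32−23.75)²/23.75 + (5−9.50)²/9.50 + (13−9.50)²/9.50 = 9.9754
df = 3

test statistic = 9.975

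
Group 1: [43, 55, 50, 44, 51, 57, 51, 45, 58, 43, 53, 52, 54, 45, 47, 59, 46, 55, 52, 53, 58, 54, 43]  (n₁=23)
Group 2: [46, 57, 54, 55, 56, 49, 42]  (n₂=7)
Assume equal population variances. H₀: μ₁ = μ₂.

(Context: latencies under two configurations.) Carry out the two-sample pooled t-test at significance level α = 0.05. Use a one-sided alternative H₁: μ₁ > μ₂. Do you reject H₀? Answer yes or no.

reject H₀: no

x̄₁=50.783, s₁=5.274, n₁=23
x̄₂=51.286, s₂=5.707, n₂=7
s_p² = [22·5.274² + 6·5.707²]/28 = 28.8336
SE = √(s_p²·(1/23+1/7)) = 2.3179
t = (50.783−51.286)/2.3179 = -0.2171
df = 28
p-value (one-sided, H₁ greater) = 0.58513
At α=0.05: p ≥ α → fail to reject H₀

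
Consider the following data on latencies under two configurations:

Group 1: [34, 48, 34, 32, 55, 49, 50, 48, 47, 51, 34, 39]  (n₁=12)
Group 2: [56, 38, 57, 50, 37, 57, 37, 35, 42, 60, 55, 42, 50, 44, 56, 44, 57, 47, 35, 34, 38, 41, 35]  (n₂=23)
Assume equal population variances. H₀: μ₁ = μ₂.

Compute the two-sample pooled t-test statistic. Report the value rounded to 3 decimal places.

test statistic = -0.684

x̄₁=43.417, s₁=8.185, n₁=12
x̄₂=45.522, s₂=8.867, n₂=23
s_p² = [11·8.185² + 22·8.867²]/33 = 74.7471
SE = √(s_p²·(1/12+1/23)) = 3.0788
t = (43.417−45.522)/3.0788 = -0.6837
df = 33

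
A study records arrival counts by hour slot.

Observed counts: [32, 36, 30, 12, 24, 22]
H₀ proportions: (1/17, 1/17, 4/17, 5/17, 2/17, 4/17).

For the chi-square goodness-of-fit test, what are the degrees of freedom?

df = k − 1 = 6 − 1 = 5

degrees of freedom = 5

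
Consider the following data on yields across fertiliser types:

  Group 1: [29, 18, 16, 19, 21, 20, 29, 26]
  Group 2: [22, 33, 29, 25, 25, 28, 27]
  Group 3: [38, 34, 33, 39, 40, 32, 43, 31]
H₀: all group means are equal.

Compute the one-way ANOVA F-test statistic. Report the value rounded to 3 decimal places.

Group means [22.25, 27.00, 36.25], grand mean 28.565
SSB = Σnᵢ(x̄ᵢ−x̄)² = 808.652; SSW = ΣΣ(x−x̄ᵢ)² = 385.000
MSB = 808.652/2 = 404.3261; MSW = 385.000/20 = 19.2500
F = MSB/MSW = 21.0040
df = (2, 20)

test statistic = 21.004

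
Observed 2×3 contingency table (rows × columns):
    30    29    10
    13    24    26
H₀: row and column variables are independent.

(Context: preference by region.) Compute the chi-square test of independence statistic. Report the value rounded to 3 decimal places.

test statistic = 14.060

Row totals [69, 63], col totals [43, 53, 36], n=132
χ² = (30−22.48)²/22.48 + (29−27.70)²/27.70 + (10−18.82)²/18.82 + (13−20.52)²/20.52 + (24−25.30)²/25.30 + (26−17.18)²/17.18 = 14.0601
df = 2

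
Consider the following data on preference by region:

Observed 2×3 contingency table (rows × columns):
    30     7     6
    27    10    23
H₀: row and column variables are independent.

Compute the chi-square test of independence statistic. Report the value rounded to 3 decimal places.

test statistic = 8.067

Row totals [43, 60], col totals [57, 17, 29], n=103
χ² = (30−23.80)²/23.80 + (7−7.10)²/7.10 + (6−12.11)²/12.11 + (27−33.20)²/33.20 + (10−9.90)²/9.90 + (23−16.89)²/16.89 = 8.0667
df = 2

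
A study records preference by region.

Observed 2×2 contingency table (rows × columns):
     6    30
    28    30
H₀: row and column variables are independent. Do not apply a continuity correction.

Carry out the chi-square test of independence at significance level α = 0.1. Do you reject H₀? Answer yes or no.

Row totals [36, 58], col totals [34, 60], n=94
χ² = (6−13.02)²/13.02 + (30−22.98)²/22.98 + (28−20.98)²/20.98 + (30−37.02)²/37.02 = 9.6129
df = 1
p-value (upper-tail) = 0.00193
At α=0.1: p < α → reject H₀

reject H₀: yes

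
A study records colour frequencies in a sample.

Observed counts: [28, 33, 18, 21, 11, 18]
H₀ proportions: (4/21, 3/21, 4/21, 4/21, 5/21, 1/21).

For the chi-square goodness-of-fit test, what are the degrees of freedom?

degrees of freedom = 5

df = k − 1 = 6 − 1 = 5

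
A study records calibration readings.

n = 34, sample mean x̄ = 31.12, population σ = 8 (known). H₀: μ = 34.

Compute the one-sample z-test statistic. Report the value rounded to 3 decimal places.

SE = σ/√n = 8/√34 = 1.3720
z = (x̄−μ₀)/SE = (31.12−34)/1.3720 = -2.0991

test statistic = -2.099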